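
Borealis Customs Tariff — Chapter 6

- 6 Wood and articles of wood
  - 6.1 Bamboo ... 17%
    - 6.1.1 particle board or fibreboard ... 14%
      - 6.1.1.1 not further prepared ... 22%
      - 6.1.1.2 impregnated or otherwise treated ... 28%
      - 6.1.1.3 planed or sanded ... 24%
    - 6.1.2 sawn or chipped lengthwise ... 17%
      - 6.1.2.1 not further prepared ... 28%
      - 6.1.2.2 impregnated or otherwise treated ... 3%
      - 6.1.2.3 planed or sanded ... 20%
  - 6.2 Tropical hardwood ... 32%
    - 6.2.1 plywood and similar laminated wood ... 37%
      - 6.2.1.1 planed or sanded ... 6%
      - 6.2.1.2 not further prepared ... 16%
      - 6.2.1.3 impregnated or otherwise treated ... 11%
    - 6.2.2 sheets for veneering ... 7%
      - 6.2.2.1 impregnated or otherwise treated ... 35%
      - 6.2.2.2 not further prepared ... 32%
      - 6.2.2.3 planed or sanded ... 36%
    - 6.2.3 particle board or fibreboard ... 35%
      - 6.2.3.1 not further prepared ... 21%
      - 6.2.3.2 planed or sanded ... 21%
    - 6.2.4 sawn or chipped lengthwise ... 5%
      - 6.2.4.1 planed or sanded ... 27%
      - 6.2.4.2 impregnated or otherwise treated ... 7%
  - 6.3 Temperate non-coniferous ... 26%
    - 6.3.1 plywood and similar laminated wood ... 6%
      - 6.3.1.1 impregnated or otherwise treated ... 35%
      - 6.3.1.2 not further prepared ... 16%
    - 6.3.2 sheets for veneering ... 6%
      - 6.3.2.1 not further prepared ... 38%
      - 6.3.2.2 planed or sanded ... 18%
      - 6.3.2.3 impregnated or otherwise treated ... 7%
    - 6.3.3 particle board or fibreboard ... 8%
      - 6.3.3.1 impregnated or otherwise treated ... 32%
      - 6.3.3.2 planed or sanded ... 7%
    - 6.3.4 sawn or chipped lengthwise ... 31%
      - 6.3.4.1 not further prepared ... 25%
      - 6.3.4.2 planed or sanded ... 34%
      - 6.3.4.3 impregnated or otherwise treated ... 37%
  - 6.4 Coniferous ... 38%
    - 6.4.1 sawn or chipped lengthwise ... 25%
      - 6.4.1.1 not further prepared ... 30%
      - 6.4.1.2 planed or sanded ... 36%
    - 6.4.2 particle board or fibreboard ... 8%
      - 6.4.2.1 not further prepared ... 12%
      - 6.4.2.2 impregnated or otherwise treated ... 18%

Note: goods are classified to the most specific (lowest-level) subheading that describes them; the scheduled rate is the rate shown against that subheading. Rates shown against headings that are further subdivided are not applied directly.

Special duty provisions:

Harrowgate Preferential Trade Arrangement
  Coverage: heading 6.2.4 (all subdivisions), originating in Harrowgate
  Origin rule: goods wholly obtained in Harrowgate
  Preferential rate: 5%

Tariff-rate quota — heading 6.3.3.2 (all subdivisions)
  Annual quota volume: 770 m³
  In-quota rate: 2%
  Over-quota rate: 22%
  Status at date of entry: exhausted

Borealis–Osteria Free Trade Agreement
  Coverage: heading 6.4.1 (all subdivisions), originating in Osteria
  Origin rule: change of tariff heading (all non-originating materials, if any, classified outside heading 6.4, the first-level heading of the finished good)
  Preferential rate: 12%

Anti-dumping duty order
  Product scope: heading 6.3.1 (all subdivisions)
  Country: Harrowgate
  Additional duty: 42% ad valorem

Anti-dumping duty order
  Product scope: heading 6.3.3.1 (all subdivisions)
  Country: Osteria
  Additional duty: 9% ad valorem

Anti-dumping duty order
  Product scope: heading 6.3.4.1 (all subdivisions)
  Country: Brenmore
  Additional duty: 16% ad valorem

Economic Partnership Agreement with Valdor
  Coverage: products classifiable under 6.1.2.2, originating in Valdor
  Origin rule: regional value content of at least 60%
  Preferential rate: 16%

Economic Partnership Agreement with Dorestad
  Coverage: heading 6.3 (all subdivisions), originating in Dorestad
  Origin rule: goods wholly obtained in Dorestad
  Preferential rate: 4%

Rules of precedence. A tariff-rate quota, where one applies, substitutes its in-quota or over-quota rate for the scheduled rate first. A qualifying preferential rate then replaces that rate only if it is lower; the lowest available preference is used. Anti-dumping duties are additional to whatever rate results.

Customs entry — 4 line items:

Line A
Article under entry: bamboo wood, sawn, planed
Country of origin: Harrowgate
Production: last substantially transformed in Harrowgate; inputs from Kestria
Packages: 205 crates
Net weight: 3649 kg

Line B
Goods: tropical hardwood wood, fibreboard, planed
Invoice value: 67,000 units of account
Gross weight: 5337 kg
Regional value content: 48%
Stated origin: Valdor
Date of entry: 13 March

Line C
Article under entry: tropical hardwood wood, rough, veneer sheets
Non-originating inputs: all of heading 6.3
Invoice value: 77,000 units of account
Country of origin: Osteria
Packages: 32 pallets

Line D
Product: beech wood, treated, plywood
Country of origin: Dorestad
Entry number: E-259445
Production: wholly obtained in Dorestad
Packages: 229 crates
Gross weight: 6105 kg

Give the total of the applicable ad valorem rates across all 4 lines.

Line A: bamboo → 6.1; sawn → 6.1.2; planed → 6.1.2.3. Scheduled 20%. Harrowgate agreement on 6.2.4: 6.1.2.3 not covered. → 20%.
Line B: tropical hardwood → 6.2; fibreboard → 6.2.3; planed → 6.2.3.2. Scheduled 21%. Valdor agreement on 6.1.2.2: 6.2.3.2 not covered. → 21%.
Line C: tropical hardwood → 6.2; veneer sheets → 6.2.2; rough → 6.2.2.2. Scheduled 32%. Osteria agreement on 6.4.1: 6.2.2.2 not covered. → 32%.
Line D: beech → 6.3; plywood → 6.3.1; treated → 6.3.1.1. Scheduled 35%. Dorestad agreement on 6.3: wholly obtained → 4% available; preferential 4%. → 4%.
Sum: 20% + 21% + 32% + 4% = 77%.

77%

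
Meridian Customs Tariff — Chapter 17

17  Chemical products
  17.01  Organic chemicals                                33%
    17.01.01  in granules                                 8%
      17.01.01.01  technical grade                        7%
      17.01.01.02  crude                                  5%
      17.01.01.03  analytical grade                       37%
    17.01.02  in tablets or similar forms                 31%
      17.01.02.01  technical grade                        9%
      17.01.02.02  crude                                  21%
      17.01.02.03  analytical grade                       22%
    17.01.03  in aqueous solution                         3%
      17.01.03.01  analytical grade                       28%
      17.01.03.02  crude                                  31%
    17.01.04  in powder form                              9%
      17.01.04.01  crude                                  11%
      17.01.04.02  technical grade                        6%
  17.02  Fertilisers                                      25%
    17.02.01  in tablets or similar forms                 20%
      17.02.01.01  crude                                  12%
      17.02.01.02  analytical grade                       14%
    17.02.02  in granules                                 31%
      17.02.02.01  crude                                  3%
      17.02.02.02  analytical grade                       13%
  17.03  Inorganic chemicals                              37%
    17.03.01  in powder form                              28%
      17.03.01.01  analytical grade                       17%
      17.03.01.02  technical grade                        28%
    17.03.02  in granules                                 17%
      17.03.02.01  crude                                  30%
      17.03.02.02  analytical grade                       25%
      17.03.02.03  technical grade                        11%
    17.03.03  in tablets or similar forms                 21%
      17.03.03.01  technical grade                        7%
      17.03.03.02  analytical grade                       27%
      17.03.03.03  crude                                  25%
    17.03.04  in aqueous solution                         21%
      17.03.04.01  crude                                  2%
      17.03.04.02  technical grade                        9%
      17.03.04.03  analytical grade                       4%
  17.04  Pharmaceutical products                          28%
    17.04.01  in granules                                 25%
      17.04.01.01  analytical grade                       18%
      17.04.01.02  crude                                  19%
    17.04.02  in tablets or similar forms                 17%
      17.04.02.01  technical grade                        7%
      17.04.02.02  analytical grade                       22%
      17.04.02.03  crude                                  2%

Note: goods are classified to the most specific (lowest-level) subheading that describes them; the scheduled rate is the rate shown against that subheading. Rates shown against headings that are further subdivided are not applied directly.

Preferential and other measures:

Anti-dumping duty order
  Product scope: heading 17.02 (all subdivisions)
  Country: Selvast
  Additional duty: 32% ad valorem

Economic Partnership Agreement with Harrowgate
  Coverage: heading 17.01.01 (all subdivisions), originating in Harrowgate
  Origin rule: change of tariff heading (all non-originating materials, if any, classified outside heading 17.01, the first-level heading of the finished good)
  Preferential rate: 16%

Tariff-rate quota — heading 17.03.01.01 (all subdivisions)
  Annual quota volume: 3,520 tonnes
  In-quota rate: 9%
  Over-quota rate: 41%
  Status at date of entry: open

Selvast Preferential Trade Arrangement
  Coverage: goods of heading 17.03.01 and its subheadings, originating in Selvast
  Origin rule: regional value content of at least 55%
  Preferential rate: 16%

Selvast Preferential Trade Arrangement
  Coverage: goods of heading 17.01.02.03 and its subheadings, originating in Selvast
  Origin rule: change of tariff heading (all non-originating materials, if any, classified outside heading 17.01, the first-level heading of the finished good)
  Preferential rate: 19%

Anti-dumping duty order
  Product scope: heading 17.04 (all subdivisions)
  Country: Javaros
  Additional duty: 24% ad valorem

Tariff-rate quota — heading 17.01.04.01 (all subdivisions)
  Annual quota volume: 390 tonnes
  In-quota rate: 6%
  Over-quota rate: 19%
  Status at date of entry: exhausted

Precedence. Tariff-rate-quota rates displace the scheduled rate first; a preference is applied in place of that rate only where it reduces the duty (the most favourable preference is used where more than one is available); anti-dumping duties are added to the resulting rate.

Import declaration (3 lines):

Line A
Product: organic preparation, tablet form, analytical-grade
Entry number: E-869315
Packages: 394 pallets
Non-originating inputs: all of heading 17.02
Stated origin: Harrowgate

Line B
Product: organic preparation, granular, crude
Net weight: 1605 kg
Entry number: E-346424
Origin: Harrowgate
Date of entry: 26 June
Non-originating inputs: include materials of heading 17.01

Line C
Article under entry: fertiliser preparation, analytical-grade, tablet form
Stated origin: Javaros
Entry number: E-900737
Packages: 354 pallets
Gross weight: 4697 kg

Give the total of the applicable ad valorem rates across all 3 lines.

Line A: organic → 17.01; tablet form → 17.01.02; analytical-grade → 17.01.02.03. Scheduled 22%. Harrowgate agreement on 17.01.01: 17.01.02.03 not covered. → 22%.
Line B: organic → 17.01; granular → 17.01.01; crude → 17.01.01.02. Scheduled 5%. Harrowgate agreement on 17.01.01: CTH not met. → 5%.
Line C: fertiliser → 17.02; tablet form → 17.02.01; analytical-grade → 17.02.01.02. Scheduled 14%. No special measure applies. → 14%.
Sum: 22% + 5% + 14% = 41%.

41%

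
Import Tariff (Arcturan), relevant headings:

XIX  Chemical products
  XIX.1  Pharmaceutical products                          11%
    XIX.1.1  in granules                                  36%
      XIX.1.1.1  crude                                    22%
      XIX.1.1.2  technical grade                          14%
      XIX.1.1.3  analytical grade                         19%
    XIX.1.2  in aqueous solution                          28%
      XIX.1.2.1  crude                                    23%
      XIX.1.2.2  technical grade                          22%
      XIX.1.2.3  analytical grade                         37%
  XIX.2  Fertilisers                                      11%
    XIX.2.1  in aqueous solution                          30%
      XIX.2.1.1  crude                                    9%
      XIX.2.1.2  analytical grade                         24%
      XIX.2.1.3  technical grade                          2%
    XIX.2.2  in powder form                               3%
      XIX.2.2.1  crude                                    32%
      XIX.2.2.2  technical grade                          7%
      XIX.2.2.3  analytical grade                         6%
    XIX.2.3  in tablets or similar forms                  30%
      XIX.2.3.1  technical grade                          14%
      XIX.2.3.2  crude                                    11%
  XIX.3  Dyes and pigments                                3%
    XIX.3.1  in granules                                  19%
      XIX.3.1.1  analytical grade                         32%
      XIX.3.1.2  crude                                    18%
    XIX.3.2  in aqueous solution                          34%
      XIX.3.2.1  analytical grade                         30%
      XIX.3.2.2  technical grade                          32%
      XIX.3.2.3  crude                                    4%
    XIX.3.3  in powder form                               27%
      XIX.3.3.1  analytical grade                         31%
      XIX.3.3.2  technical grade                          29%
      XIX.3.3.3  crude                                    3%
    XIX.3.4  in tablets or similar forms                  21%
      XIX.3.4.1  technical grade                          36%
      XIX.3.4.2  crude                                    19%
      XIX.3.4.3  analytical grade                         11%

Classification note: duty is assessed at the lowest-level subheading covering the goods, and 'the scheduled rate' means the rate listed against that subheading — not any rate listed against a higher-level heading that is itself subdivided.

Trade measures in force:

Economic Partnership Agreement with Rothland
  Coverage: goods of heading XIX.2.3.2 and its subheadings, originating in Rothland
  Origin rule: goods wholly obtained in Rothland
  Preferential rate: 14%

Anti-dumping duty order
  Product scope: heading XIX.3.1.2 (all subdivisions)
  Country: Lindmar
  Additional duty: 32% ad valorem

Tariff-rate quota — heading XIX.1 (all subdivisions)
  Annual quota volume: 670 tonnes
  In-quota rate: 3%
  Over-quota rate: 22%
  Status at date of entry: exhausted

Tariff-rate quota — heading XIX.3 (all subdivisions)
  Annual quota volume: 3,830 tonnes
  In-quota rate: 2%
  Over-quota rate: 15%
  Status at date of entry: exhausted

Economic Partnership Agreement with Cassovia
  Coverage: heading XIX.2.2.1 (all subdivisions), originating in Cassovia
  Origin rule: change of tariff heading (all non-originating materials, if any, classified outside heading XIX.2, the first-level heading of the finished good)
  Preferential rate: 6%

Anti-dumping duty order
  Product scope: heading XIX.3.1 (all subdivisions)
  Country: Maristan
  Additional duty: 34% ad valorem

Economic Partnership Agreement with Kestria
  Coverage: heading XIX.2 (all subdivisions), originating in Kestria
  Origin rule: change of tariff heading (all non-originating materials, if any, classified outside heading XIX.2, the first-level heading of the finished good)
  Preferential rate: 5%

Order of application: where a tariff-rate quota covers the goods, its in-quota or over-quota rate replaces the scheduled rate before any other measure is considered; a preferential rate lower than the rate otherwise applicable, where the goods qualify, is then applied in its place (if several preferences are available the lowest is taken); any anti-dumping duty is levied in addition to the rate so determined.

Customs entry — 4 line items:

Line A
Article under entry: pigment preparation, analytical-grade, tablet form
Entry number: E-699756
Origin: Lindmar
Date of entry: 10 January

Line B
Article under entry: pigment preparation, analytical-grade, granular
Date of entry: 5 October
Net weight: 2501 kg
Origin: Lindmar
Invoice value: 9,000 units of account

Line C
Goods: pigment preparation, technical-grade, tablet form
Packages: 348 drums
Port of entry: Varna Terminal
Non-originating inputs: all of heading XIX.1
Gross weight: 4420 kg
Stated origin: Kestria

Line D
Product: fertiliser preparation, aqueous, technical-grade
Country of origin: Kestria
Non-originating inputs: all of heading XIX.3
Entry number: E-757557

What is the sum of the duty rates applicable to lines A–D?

47%

Line A: pigment → XIX.3; tablet form → XIX.3.4; analytical-grade → XIX.3.4.3. Scheduled 11%. quota on XIX.3 exhausted → over-quota 15%. → 15%.
Line B: pigment → XIX.3; granular → XIX.3.1; analytical-grade → XIX.3.1.1. Scheduled 32%. quota on XIX.3 exhausted → over-quota 15%. → 15%.
Line C: pigment → XIX.3; tablet form → XIX.3.4; technical-grade → XIX.3.4.1. Scheduled 36%. quota on XIX.3 exhausted → over-quota 15%; Kestria agreement on XIX.2: XIX.3.4.1 not covered. → 15%.
Line D: fertiliser → XIX.2; aqueous → XIX.2.1; technical-grade → XIX.2.1.3. Scheduled 2%. Kestria agreement on XIX.2: CTH met → 5% available; preference 5% not lower than 2% → no reduction. → 2%.
Sum: 15% + 15% + 15% + 2% = 47%.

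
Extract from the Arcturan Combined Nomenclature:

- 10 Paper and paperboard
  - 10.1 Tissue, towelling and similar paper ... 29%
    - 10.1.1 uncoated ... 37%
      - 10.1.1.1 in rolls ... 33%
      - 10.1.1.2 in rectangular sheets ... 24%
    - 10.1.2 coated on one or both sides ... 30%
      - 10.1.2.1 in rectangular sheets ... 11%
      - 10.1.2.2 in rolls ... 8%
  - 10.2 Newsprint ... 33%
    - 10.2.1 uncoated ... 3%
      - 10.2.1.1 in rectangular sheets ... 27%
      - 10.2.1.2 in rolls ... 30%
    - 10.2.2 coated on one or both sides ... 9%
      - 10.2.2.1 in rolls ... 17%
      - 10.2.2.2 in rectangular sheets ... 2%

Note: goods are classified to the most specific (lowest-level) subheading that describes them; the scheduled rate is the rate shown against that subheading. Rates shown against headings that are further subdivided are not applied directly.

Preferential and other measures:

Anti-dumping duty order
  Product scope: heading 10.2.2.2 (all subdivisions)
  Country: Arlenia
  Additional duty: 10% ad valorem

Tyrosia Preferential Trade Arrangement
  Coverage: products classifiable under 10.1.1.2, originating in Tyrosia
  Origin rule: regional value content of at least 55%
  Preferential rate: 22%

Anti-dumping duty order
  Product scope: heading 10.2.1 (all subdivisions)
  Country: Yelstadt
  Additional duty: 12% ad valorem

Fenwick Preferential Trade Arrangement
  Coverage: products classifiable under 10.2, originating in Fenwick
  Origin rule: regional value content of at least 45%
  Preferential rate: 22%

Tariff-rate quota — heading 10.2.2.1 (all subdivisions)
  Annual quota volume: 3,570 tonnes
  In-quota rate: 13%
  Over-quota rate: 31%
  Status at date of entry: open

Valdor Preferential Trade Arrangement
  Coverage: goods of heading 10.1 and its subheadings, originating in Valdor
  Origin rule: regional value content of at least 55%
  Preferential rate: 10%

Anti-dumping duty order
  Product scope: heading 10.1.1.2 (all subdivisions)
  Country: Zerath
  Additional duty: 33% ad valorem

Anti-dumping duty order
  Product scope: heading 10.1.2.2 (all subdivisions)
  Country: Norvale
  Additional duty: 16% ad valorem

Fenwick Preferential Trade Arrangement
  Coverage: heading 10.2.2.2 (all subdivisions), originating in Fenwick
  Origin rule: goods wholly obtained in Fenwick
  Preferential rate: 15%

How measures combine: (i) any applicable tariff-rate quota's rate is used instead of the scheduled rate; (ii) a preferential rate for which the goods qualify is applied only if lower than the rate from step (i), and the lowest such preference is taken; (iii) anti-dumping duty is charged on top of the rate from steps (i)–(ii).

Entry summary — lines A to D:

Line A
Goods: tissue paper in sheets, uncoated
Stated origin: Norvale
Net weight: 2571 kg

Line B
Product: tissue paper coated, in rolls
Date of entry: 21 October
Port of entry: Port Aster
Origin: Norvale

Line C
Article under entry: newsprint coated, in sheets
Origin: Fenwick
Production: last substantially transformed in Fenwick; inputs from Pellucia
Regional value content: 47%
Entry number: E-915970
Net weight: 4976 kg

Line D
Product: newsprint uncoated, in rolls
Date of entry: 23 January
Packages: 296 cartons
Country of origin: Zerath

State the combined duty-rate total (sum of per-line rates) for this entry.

80%

Line A: tissue paper → 10.1; uncoated → 10.1.1; in sheets → 10.1.1.2. Scheduled 24%. No special measure applies. → 24%.
Line B: tissue paper → 10.1; coated → 10.1.2; in rolls → 10.1.2.2. Scheduled 8%. anti-dumping (Norvale, 10.1.2.2): +16%; total 8% + 16% = 24%. → 24%.
Line C: newsprint → 10.2; coated → 10.2.2; in sheets → 10.2.2.2. Scheduled 2%. Fenwick agreement on 10.2: RVC ≥ 45% → 22% available; Fenwick agreement on 10.2.2.2: not wholly obtained; preference 22% not lower than 2% → no reduction. → 2%.
Line D: newsprint → 10.2; uncoated → 10.2.1; in rolls → 10.2.1.2. Scheduled 30%. No special measure applies. → 30%.
Sum: 24% + 24% + 2% + 30% = 80%.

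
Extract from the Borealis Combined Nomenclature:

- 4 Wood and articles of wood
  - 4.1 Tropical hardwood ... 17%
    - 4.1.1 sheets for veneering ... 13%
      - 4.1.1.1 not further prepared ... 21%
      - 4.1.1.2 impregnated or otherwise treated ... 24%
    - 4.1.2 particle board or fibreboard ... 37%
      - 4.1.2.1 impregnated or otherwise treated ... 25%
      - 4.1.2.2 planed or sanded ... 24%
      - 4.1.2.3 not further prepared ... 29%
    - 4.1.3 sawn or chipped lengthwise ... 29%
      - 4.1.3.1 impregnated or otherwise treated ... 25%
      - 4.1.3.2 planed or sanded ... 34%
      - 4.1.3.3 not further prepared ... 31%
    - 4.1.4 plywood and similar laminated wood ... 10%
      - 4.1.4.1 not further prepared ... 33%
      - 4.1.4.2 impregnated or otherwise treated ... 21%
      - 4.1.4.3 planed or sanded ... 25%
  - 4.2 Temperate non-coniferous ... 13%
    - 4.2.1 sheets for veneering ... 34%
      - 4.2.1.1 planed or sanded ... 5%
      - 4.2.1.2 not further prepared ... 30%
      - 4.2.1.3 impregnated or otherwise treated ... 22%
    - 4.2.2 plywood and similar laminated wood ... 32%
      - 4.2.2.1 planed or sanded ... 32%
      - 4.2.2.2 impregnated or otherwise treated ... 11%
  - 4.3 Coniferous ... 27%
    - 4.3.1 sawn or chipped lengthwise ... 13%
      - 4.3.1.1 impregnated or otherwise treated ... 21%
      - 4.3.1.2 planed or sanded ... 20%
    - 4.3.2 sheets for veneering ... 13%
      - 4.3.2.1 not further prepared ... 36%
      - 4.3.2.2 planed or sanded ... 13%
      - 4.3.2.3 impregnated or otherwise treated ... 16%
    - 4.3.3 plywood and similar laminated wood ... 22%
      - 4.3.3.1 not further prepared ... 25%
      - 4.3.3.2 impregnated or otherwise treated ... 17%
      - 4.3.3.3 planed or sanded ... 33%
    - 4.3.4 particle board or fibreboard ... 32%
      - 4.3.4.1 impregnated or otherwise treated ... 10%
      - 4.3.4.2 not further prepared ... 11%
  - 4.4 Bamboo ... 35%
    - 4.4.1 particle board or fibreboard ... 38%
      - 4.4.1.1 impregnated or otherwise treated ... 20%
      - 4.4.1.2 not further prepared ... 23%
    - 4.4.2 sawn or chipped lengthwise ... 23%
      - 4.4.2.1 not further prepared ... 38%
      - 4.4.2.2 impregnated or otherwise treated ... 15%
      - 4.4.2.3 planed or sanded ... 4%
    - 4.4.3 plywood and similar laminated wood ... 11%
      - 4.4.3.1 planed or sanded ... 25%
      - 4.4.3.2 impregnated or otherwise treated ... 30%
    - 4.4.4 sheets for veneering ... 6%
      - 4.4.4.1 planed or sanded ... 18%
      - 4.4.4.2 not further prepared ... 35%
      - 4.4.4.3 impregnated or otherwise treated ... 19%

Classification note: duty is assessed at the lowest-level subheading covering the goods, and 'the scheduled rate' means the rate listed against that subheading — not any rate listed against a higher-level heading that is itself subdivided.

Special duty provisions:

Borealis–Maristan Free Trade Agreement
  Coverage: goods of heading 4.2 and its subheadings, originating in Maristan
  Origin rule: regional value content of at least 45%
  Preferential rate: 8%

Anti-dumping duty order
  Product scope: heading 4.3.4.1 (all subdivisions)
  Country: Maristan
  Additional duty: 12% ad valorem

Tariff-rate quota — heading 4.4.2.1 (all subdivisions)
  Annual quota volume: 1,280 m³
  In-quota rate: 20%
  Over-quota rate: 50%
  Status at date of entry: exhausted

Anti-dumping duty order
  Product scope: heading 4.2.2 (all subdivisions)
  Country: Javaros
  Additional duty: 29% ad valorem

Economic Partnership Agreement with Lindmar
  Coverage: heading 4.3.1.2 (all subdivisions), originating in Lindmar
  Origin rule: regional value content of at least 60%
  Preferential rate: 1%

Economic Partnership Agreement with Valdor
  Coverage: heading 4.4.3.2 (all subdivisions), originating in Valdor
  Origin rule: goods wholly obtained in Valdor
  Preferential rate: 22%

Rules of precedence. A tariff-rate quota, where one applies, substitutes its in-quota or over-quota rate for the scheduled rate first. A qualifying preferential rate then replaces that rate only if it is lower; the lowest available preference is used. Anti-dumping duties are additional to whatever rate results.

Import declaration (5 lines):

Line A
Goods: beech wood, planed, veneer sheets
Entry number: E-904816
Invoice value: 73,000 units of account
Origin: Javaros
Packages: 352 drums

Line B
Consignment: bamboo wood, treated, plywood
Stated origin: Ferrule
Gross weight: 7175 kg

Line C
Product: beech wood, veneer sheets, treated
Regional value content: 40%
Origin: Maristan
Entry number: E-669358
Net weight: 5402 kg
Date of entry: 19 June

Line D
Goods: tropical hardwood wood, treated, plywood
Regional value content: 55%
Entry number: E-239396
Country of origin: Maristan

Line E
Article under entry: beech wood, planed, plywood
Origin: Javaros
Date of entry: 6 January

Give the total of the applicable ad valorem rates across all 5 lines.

Line A: beech → 4.2; veneer sheets → 4.2.1; planed → 4.2.1.1. Scheduled 5%. No special measure applies. → 5%.
Line B: bamboo → 4.4; plywood → 4.4.3; treated → 4.4.3.2. Scheduled 30%. No special measure applies. → 30%.
Line C: beech → 4.2; veneer sheets → 4.2.1; treated → 4.2.1.3. Scheduled 22%. Maristan agreement on 4.2: RVC < 45%. → 22%.
Line D: tropical hardwood → 4.1; plywood → 4.1.4; treated → 4.1.4.2. Scheduled 21%. Maristan agreement on 4.2: 4.1.4.2 not covered. → 21%.
Line E: beech → 4.2; plywood → 4.2.2; planed → 4.2.2.1. Scheduled 32%. anti-dumping (Javaros, 4.2.2): +29%; total 32% + 29% = 61%. → 61%.
Sum: 5% + 30% + 22% + 21% + 61% = 139%.

139%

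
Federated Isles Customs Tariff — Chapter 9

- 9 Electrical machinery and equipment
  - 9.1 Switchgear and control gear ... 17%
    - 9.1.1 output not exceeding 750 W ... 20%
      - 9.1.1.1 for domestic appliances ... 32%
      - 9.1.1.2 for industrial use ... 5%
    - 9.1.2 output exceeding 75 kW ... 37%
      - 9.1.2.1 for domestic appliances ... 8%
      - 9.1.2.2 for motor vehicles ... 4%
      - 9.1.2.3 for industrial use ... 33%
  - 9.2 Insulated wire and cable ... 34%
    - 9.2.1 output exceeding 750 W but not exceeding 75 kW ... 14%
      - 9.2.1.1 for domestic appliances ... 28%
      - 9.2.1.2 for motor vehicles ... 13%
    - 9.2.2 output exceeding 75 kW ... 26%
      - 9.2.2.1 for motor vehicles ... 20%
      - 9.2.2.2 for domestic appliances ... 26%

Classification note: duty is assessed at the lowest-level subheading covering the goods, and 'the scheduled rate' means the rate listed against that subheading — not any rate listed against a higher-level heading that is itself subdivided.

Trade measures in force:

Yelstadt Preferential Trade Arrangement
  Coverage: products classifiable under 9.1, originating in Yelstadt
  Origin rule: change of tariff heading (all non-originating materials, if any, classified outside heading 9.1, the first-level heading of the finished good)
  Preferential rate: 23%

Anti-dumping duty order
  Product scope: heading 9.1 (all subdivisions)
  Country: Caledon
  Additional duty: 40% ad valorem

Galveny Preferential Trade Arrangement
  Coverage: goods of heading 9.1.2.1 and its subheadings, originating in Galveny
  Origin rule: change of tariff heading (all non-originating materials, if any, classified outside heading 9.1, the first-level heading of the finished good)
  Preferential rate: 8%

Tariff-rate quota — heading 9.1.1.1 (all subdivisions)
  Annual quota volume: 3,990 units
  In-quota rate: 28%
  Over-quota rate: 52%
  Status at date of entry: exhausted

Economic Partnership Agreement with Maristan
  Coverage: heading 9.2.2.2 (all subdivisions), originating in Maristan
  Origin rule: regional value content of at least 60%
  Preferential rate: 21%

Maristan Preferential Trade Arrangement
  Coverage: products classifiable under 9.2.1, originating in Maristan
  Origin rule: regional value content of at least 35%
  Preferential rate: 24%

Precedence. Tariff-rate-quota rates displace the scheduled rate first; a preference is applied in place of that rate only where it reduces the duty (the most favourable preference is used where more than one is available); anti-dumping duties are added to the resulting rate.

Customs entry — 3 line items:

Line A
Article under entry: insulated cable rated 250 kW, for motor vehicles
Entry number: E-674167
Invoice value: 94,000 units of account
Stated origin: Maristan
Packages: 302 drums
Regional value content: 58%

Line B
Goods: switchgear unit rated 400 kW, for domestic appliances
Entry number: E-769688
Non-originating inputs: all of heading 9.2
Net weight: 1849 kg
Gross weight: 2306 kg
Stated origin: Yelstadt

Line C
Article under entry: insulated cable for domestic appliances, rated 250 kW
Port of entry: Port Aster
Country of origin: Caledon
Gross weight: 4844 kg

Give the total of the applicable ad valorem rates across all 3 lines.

Line A: insulated cable → 9.2; rated 250 kW → 9.2.2; for motor vehicles → 9.2.2.1. Scheduled 20%. Maristan agreement on 9.2.2.2: 9.2.2.1 not covered; Maristan agreement on 9.2.1: 9.2.2.1 not covered. → 20%.
Line B: switchgear unit → 9.1; rated 400 kW → 9.1.2; for domestic appliances → 9.1.2.1. Scheduled 8%. Yelstadt agreement on 9.1: CTH met → 23% available; preference 23% not lower than 8% → no reduction. → 8%.
Line C: insulated cable → 9.2; rated 250 kW → 9.2.2; for domestic appliances → 9.2.2.2. Scheduled 26%. No special measure applies. → 26%.
Sum: 20% + 8% + 26% = 54%.

54%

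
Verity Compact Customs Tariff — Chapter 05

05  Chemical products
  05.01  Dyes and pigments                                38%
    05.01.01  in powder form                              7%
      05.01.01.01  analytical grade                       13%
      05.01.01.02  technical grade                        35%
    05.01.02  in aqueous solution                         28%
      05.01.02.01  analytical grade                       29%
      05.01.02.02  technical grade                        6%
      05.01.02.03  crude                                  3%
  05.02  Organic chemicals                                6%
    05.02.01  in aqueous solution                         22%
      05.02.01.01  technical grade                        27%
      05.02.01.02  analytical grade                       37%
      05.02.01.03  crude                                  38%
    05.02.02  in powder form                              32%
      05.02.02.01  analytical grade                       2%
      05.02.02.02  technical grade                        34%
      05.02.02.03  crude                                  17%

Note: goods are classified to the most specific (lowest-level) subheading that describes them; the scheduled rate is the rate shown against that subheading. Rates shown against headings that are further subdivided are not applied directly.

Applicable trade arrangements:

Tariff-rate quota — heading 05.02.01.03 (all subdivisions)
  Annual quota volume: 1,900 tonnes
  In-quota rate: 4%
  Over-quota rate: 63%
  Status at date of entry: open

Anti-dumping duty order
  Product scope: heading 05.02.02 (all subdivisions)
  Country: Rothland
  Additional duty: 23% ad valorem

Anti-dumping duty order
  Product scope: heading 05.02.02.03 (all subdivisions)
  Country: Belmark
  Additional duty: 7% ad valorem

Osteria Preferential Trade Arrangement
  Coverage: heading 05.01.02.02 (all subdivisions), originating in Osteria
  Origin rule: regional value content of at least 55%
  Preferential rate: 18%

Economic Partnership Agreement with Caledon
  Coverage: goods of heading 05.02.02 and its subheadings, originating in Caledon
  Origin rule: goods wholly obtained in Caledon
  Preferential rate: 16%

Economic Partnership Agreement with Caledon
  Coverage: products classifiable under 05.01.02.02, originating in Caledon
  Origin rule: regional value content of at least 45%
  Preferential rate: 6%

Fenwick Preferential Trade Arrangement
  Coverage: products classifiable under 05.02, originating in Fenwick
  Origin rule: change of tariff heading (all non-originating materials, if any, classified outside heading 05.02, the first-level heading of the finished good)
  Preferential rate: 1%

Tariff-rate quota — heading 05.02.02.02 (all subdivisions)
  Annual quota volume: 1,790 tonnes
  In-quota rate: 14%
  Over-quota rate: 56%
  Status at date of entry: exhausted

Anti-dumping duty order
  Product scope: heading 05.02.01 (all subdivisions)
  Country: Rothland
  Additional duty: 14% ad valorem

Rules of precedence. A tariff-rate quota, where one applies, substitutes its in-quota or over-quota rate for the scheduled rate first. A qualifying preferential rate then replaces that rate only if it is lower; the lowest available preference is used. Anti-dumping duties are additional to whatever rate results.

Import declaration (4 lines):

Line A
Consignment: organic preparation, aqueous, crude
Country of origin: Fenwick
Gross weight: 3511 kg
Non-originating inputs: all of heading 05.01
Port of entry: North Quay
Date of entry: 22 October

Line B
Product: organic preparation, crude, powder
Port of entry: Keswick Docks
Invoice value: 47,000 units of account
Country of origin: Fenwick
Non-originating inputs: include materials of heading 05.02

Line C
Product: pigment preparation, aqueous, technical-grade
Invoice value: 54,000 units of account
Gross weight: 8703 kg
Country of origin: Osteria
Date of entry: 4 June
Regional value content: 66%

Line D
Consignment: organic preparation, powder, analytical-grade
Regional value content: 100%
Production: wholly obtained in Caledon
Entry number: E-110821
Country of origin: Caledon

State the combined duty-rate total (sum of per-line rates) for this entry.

26%

Line A: organic → 05.02; aqueous → 05.02.01; crude → 05.02.01.03. Scheduled 38%. quota on 05.02.01.03 open → in-quota 4%; Fenwick agreement on 05.02: CTH met → 1% available; preferential 1%. → 1%.
Line B: organic → 05.02; powder → 05.02.02; crude → 05.02.02.03. Scheduled 17%. Fenwick agreement on 05.02: CTH not met. → 17%.
Line C: pigment → 05.01; aqueous → 05.01.02; technical-grade → 05.01.02.02. Scheduled 6%. Osteria agreement on 05.01.02.02: RVC ≥ 55% → 18% available; preference 18% not lower than 6% → no reduction. → 6%.
Line D: organic → 05.02; powder → 05.02.02; analytical-grade → 05.02.02.01. Scheduled 2%. Caledon agreement on 05.02.02: wholly obtained → 16% available; Caledon agreement on 05.01.02.02: 05.02.02.01 not covered; preference 16% not lower than 2% → no reduction. → 2%.
Sum: 1% + 17% + 6% + 2% = 26%.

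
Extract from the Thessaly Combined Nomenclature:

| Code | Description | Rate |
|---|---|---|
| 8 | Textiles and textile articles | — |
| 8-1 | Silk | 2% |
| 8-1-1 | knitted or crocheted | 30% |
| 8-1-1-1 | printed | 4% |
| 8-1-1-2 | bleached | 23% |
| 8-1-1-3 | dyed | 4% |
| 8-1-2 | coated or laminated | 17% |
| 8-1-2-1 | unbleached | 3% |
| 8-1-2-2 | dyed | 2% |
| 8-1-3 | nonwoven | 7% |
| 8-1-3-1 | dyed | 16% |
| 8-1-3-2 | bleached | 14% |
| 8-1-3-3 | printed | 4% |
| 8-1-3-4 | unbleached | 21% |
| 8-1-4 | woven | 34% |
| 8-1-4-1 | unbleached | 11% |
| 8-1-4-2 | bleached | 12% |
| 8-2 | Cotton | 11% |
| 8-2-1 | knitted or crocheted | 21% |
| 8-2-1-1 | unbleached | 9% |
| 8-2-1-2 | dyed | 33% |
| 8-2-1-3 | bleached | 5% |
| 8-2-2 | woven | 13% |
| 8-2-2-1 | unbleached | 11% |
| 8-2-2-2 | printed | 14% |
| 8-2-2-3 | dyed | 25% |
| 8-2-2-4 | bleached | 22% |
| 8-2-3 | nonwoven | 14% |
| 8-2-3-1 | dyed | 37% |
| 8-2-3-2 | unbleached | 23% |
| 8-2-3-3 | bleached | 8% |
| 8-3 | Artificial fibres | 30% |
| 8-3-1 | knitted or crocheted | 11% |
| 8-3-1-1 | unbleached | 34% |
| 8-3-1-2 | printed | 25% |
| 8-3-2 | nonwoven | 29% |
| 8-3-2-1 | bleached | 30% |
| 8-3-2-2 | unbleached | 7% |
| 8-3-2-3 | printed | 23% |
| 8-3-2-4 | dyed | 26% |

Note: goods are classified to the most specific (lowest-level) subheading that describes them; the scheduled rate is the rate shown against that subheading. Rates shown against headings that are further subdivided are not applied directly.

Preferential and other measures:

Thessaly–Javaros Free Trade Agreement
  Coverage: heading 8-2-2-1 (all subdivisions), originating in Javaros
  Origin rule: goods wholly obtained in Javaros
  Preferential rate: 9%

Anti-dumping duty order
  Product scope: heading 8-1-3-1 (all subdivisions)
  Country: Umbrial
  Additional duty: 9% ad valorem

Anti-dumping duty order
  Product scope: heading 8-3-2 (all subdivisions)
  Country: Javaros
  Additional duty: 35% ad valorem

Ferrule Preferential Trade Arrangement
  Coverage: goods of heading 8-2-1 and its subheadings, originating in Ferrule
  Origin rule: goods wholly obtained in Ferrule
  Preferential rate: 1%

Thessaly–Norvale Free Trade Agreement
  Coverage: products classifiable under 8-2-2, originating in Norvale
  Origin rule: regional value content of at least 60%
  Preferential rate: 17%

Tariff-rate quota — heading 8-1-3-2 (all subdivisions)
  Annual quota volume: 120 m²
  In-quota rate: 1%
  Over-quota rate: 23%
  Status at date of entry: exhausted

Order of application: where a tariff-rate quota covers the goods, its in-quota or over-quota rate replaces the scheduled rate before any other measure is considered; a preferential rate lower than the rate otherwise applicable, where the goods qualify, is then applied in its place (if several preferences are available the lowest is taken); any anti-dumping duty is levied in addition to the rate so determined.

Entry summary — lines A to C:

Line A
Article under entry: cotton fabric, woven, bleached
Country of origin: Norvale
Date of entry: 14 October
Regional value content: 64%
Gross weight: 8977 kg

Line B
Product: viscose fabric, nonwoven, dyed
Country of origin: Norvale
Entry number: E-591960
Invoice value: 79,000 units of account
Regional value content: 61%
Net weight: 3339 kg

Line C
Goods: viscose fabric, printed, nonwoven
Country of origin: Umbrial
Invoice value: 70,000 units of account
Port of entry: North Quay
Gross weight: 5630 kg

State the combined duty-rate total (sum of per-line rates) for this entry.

Line A: cotton → 8-2; woven → 8-2-2; bleached → 8-2-2-4. Scheduled 22%. Norvale agreement on 8-2-2: RVC ≥ 60% → 17% available; preferential 17%. → 17%.
Line B: viscose → 8-3; nonwoven → 8-3-2; dyed → 8-3-2-4. Scheduled 26%. Norvale agreement on 8-2-2: 8-3-2-4 not covered. → 26%.
Line C: viscose → 8-3; nonwoven → 8-3-2; printed → 8-3-2-3. Scheduled 23%. No special measure applies. → 23%.
Sum: 17% + 26% + 23% = 66%.

66%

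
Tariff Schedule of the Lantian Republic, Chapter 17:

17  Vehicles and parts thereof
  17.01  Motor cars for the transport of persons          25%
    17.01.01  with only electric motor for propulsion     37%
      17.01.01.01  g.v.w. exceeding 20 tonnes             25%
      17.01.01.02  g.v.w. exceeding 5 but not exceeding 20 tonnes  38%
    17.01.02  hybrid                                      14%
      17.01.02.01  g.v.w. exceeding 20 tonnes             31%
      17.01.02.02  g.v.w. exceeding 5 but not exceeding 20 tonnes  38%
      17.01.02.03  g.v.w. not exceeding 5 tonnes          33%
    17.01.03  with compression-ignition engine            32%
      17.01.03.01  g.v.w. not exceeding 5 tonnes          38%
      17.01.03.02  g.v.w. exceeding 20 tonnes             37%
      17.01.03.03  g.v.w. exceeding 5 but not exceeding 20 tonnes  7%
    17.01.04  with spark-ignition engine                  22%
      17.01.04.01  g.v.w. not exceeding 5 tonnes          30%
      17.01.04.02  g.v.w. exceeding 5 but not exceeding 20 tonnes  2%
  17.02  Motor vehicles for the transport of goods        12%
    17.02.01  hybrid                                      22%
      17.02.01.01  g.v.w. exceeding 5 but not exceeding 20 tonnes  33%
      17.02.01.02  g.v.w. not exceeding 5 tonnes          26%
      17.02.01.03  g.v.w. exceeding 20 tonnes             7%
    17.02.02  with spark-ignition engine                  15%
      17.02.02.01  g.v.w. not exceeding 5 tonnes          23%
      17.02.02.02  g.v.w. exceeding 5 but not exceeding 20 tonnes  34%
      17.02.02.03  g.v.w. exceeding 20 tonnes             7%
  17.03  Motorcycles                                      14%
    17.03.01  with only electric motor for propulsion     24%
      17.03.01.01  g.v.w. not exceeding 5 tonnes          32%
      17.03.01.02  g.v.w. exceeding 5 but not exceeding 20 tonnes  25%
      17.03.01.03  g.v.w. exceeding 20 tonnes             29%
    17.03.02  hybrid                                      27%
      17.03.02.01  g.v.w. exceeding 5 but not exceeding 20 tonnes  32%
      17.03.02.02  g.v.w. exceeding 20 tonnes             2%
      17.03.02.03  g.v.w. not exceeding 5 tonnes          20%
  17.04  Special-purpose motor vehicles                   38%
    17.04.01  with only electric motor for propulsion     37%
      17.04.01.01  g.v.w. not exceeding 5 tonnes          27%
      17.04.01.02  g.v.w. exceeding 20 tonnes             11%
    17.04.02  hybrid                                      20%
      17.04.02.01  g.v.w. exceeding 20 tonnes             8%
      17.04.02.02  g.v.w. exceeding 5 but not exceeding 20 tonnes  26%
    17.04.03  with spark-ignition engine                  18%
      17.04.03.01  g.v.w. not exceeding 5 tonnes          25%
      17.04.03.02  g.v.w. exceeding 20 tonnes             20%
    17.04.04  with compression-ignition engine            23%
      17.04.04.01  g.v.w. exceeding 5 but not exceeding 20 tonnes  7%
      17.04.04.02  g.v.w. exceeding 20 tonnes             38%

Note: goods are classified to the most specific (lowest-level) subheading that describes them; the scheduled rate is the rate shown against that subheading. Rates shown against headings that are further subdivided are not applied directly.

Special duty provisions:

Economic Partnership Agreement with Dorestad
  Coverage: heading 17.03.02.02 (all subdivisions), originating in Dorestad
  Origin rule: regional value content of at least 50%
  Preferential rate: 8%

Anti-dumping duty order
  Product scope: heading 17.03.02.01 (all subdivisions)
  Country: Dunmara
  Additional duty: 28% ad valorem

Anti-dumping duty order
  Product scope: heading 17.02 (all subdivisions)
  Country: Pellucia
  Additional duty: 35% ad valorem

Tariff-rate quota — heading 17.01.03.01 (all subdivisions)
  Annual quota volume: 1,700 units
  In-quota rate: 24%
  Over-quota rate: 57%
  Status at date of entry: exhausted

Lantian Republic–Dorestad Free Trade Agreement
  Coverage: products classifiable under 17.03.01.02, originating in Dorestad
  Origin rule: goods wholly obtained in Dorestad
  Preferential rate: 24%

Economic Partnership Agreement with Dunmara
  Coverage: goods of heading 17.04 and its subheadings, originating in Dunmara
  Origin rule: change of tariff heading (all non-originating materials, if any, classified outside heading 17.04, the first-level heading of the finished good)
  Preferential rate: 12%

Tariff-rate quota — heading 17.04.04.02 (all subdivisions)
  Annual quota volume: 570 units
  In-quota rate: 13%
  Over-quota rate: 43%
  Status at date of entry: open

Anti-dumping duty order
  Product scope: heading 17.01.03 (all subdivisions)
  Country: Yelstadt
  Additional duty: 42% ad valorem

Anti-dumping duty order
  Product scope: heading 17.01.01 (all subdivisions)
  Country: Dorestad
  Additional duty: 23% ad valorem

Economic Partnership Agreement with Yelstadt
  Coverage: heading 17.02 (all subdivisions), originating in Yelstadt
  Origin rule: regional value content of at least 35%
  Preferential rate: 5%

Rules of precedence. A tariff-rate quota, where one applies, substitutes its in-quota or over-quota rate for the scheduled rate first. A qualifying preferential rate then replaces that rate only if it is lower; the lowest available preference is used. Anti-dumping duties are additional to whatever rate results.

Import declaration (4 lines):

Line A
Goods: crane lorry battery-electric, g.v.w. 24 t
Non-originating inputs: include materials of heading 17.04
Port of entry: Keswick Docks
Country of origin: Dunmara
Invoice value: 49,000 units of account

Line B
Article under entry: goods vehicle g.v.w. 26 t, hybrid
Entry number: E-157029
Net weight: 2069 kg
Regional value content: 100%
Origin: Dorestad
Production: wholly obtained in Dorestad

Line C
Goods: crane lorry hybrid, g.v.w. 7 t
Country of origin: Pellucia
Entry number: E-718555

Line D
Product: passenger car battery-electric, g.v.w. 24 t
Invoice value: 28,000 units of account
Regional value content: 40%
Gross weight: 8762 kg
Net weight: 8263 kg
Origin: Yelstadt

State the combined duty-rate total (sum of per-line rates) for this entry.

Line A: crane lorry → 17.04; battery-electric → 17.04.01; g.v.w. 24 t → 17.04.01.02. Scheduled 11%. Dunmara agreement on 17.04: CTH not met. → 11%.
Line B: goods vehicle → 17.02; hybrid → 17.02.01; g.v.w. 26 t → 17.02.01.03. Scheduled 7%. Dorestad agreement on 17.03.02.02: 17.02.01.03 not covered; Dorestad agreement on 17.03.01.02: 17.02.01.03 not covered. → 7%.
Line C: crane lorry → 17.04; hybrid → 17.04.02; g.v.w. 7 t → 17.04.02.02. Scheduled 26%. No special measure applies. → 26%.
Line D: passenger car → 17.01; battery-electric → 17.01.01; g.v.w. 24 t → 17.01.01.01. Scheduled 25%. Yelstadt agreement on 17.02: 17.01.01.01 not covered. → 25%.
Sum: 11% + 7% + 26% + 25% = 69%.

69%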